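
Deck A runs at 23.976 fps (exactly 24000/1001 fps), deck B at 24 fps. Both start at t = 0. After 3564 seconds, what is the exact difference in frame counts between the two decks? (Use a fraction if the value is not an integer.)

A emits 24000/1001 × 3564 = 7776000/91 frames; B emits 24 × 3564 = 85536.
Difference = 7776/91 frames (≈ 85.4505); B is ahead of A.

7776/91 frames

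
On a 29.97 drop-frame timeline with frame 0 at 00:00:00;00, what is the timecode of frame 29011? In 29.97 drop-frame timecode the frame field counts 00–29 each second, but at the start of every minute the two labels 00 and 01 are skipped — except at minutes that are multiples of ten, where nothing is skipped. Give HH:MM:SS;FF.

Each 10-minute DF block holds 10 × 60 × 30 − 9 × 2 = 17982 frames. 29011 ÷ 17982 → 1 full block, remainder 11029.
Within the partial block the first minute is 1800 frames and each further minute 1798, so 6 further minute boundaries passed. Total skipped labels = 18 × 1 + 2 × 6 = 30.
Non-drop label index = 29011 + 30 = 29041; at 30 labels/s that is 00:16:08:01, i.e. DF 00:16:08;01.

00:16:08;01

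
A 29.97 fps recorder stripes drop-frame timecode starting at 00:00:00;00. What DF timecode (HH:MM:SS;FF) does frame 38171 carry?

00:21:13;19

Ten DF minutes hold 17982 frames, so frame 38171 lies in block 2 (frames 35964–53945) with 2207 frames into that block.
The block's first minute is 1800 frames and the rest 1798 each; 2207 frames reaches minute 1, so 2 × 18 + 1 × 2 = 38 labels have been skipped so far.
Adding those back, label number 38171 + 38 = 38209 at 30 labels/s is 1273 s + 19 f = 0 h 21 min 13 s frame 19, i.e. 00:21:13;19.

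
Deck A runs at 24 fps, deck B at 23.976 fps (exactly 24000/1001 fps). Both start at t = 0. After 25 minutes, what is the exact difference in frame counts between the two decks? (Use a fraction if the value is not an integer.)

36000/1001 frames

25 min = 1500 s.
A emits 24 × 1500 = 36000 frames; B emits 24000/1001 × 1500 = 36000000/1001.
Difference = 36000/1001 frames (≈ 35.9640); B is behind A.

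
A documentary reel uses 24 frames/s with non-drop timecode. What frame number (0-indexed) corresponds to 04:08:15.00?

Total seconds to the label: (4 × 3600 + 8 × 60 + 15) = 14895.
Frame index = 14895 × 24 + 0 = 357480.

frame 357480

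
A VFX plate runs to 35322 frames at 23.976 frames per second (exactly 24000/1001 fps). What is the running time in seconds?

1473.22175 seconds

Running time = 35322 / (24000/1001) = 1473.22175 s.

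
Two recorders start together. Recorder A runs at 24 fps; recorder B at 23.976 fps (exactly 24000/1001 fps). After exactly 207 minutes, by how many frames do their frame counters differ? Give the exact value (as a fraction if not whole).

298080/1001 frames

207 min = 12420 s.
A emits 24 × 12420 = 298080 frames; B emits 24000/1001 × 12420 = 298080000/1001.
Difference = 298080/1001 frames (≈ 297.7822); B is behind A.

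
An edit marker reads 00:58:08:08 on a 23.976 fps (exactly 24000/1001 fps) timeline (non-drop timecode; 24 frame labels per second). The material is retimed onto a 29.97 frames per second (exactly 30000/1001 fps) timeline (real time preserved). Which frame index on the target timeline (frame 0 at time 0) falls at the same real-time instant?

frame 104650

Source frame index: (0×3600 + 58×60 + 8) × 24 + 8 = 83720.
Real time: 83720 / (24000/1001) = 2095093/600 s.
Target frame: (2095093/600) × (30000/1001) = 104650.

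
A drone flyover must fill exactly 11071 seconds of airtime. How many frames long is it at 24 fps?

265704 frames

Frames = 11071 × 24 = 265704.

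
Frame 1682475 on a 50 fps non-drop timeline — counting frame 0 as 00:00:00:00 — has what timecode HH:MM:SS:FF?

09:20:49:25

1682475 ÷ 50 = 33649 full seconds, remainder 25 frames.
33649 s = 9 h 20 min 49 s.
Timecode: 09:20:49:25.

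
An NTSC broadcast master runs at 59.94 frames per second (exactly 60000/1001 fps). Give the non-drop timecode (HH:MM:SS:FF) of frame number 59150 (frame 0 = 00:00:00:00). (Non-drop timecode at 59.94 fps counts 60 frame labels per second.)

59150 ÷ 60 = 985 full seconds, remainder 50 frames.
985 s = 0 h 16 min 25 s.
Timecode: 00:16:25:50.

00:16:25:50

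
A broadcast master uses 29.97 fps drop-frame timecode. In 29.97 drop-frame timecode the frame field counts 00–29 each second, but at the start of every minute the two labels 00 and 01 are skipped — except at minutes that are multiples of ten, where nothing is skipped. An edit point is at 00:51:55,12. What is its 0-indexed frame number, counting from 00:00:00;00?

As if non-drop at 30 labels/s: (0 × 3600 + 51 × 60 + 55) × 30 + 12 = 93462.
Minute boundaries passed: 51; those not divisible by 10: 51 − 5 = 46; dropped labels = 2 × 46 = 92.
Actual frame index = 93462 − 92 = 93370.

93370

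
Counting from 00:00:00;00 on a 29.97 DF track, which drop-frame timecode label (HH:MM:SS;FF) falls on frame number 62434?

Ten DF minutes hold 17982 frames, so frame 62434 lies in block 3 (frames 53946–71927) with 8488 frames into that block.
The block's first minute is 1800 frames and the rest 1798 each; 8488 frames reaches minute 4, so 3 × 18 + 4 × 2 = 62 labels have been skipped so far.
Adding those back, label number 62434 + 62 = 62496 at 30 labels/s is 2083 s + 6 f = 0 h 34 min 43 s frame 6, i.e. 00:34:43;06.

00:34:43;06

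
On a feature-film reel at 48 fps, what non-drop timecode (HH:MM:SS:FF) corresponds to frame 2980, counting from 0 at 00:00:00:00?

2980 ÷ 48 = 62 full seconds, remainder 4 frames.
62 s = 0 h 1 min 2 s.
Timecode: 00:01:02:04.

00:01:02:04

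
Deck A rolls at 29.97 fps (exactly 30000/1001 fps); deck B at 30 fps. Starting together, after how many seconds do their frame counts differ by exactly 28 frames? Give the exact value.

14014/15 seconds

The gap grows by |30 − 30000/1001| = 30/1001 frames per second.
Time for a 28-frame gap: 28 ÷ (30/1001) = 14014/15 s.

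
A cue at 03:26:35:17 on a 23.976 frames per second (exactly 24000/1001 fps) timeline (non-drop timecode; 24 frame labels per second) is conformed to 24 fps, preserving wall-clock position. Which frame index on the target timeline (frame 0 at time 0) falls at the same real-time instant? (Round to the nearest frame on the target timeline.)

frame 297794

Source frame index: (3×3600 + 26×60 + 35) × 24 + 17 = 297497.
Real time: 297497 / (24000/1001) = 297794497/24000 s.
Target frame: (297794497/24000) × (24) = 297794497/1000 ≈ 297794.497 → 297794.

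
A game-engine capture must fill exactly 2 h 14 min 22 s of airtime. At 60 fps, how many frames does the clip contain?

2 h 14 min 22 s = 8062 s.
Frames = 8062 × 60 = 483720.

483720 frames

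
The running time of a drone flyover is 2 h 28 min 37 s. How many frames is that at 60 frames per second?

535020 frames

2 h 28 min 37 s = 8917 s.
Frames = 8917 × 60 = 535020.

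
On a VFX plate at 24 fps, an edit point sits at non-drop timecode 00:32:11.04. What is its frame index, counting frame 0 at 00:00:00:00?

Total seconds to the label: (0 × 3600 + 32 × 60 + 11) = 1931.
Frame index = 1931 × 24 + 4 = 46348.

46348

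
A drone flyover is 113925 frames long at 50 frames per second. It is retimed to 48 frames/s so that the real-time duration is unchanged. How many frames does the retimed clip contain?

109368 frames

Target frames = source frames × (target rate / source rate) = 113925 × (48)/(50) = 113925 × 24/25 = 109368.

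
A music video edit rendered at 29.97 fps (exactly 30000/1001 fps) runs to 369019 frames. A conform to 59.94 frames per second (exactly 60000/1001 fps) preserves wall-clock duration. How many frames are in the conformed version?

Frames at target rate = 369019 × (60000/1001) / (30000/1001) = 738038.

738038 frames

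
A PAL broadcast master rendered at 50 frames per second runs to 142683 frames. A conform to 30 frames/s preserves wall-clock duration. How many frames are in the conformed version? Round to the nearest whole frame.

Frames at target rate = 142683 × (30) / (50) = 428049/5 ≈ 85609.800.
Nearest whole frame: 85610.

85610 frames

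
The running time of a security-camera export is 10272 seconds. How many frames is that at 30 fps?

Frames = 10272 × 30 = 308160.

308160 frames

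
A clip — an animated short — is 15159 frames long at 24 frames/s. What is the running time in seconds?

Running time = 15159 / (24) = 631.625 s.

631.625 seconds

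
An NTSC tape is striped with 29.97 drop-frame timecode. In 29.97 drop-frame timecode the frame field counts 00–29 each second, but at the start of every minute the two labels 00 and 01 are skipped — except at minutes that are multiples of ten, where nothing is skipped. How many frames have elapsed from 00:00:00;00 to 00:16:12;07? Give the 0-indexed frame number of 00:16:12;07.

29137

Complete 10-minute blocks: 1, each 17982 frames → 17982.
Remaining 6 whole minutes in the current block: 1800 + 5 × 1798 = 10790 frames.
Within the current minute: 12 × 30 + 7 − 2 = 365 (labels ;00/;01 skipped at this minute). Total = 17982 + 10790 + 365 = 29137.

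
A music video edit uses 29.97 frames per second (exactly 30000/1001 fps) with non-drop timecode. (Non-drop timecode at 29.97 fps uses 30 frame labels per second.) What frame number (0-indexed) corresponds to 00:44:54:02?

frame 80822

Total seconds to the label: (0 × 3600 + 44 × 60 + 54) = 2694.
Frame index = 2694 × 30 + 2 = 80822.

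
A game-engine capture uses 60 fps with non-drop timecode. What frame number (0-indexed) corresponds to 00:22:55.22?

82522

Total seconds to the label: (0 × 3600 + 22 × 60 + 55) = 1375.
Frame index = 1375 × 60 + 22 = 82522.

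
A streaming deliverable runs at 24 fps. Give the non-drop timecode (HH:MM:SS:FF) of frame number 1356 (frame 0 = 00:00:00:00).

1356 ÷ 24 = 56 full seconds, remainder 12 frames.
56 s = 0 h 0 min 56 s.
Timecode: 00:00:56:12.

00:00:56:12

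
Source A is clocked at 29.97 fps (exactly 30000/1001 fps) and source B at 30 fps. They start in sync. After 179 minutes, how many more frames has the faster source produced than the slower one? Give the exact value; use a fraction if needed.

179 min = 10740 s.
A emits 30000/1001 × 10740 = 322200000/1001 frames; B emits 30 × 10740 = 322200.
Difference = 322200/1001 frames (≈ 321.8781); B is ahead of A.

322200/1001 frames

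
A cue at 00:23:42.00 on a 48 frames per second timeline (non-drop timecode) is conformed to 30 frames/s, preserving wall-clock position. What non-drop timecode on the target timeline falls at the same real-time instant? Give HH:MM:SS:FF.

00:23:42:00

Source frame index: (0×3600 + 23×60 + 42) × 48 + 0 = 68256.
Real time: 68256 / (48) = 1422 s.
Target frame: (1422) × (30) = 42660.
At 30 labels/s: frame 42660 → 00:23:42:00.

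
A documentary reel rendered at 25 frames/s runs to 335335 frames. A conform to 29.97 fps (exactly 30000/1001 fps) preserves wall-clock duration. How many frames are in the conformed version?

402000 frames

Target frames = source frames × (target rate / source rate) = 335335 × (30000/1001)/(25) = 335335 × 1200/1001 = 402000.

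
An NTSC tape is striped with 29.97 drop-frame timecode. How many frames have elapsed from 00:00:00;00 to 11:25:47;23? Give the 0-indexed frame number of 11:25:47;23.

As if non-drop at 30 labels/s: (11 × 3600 + 25 × 60 + 47) × 30 + 23 = 1234433.
Minute boundaries passed: 685; those not divisible by 10: 685 − 68 = 617; dropped labels = 2 × 617 = 1234.
Actual frame index = 1234433 − 1234 = 1233199.

1233199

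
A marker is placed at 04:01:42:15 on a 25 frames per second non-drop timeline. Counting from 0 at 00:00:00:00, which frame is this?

Total seconds to the label: (4 × 3600 + 1 × 60 + 42) = 14502.
Frame index = 14502 × 25 + 15 = 362565.

362565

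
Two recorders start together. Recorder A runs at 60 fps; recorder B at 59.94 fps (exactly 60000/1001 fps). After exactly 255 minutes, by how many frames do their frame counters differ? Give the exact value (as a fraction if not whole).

255 min = 15300 s.
A emits 60 × 15300 = 918000 frames; B emits 60000/1001 × 15300 = 918000000/1001.
Difference = 918000/1001 frames (≈ 917.0829); B is behind A.

918000/1001 frames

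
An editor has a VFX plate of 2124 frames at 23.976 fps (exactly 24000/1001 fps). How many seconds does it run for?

88.5885 seconds

Running time = 2124 / (24000/1001) = 88.5885 s.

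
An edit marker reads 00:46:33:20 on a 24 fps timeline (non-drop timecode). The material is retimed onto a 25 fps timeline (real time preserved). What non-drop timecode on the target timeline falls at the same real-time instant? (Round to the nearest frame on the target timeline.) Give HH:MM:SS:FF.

Source frame index: (0×3600 + 46×60 + 33) × 24 + 20 = 67052.
Real time: 67052 / (24) = 16763/6 s.
Target frame: (16763/6) × (25) = 419075/6 ≈ 69845.833 → 69846.
At 25 labels/s: frame 69846 → 00:46:33:21.

00:46:33:21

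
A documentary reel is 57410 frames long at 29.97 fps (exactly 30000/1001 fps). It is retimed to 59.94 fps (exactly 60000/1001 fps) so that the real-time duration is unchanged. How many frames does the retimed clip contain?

114820 frames

Target frames = source frames × (target rate / source rate) = 57410 × (60000/1001)/(30000/1001) = 57410 × 2 = 114820.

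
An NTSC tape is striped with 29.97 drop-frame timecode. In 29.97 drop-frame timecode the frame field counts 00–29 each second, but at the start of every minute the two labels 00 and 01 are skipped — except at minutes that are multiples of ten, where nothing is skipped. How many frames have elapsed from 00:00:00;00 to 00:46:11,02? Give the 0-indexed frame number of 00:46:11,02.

83048

Complete 10-minute blocks: 4, each 17982 frames → 71928.
Remaining 6 whole minutes in the current block: 1800 + 5 × 1798 = 10790 frames.
Within the current minute: 11 × 30 + 2 − 2 = 330 (labels ;00/;01 skipped at this minute). Total = 71928 + 10790 + 330 = 83048.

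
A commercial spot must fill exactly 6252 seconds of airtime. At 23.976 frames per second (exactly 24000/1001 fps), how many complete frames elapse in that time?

Frames = 6252 × 24000/1001 = 150048000/1001 ≈ 149898.1019.
Complete frames: 149898.

149898 frames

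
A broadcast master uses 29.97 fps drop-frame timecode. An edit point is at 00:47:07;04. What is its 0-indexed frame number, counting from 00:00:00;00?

84728

As if non-drop at 30 labels/s: (0 × 3600 + 47 × 60 + 7) × 30 + 4 = 84814.
Minute boundaries passed: 47; those not divisible by 10: 47 − 4 = 43; dropped labels = 2 × 43 = 86.
Actual frame index = 84814 − 86 = 84728.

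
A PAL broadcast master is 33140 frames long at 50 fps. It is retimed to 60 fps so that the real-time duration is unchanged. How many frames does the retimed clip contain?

39768 frames

Target frames = source frames × (target rate / source rate) = 33140 × (60)/(50) = 33140 × 6/5 = 39768.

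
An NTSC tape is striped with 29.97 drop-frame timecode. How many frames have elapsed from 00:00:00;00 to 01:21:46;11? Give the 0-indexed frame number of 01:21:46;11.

As if non-drop at 30 labels/s: (1 × 3600 + 21 × 60 + 46) × 30 + 11 = 147191.
Minute boundaries passed: 81; those not divisible by 10: 81 − 8 = 73; dropped labels = 2 × 73 = 146.
Actual frame index = 147191 − 146 = 147045.

147045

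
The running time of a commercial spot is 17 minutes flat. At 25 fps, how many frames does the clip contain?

17 min = 1020 s.
Frames = 1020 × 25 = 25500.

25500 frames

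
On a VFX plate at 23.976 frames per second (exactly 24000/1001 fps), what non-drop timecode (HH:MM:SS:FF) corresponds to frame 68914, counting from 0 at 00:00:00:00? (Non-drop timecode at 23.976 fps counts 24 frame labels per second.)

68914 ÷ 24 = 2871 full seconds, remainder 10 frames.
2871 s = 0 h 47 min 51 s.
Timecode: 00:47:51:10.

00:47:51:10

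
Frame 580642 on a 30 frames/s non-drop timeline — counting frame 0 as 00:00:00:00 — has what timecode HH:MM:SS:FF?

580642 ÷ 30 = 19354 full seconds, remainder 22 frames.
19354 s = 5 h 22 min 34 s.
Timecode: 05:22:34:22.

05:22:34:22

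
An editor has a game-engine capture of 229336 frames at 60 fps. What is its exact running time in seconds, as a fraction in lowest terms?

Running time = 229336 ÷ (60) = 229336 × 1/60 = 57334/15 s.

57334/15 seconds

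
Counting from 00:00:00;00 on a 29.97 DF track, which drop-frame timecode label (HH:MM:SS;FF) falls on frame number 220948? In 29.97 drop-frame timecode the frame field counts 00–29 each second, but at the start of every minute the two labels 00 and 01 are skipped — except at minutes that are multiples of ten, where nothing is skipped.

Ten DF minutes hold 17982 frames, so frame 220948 lies in block 12 (frames 215784–233765) with 5164 frames into that block.
The block's first minute is 1800 frames and the rest 1798 each; 5164 frames reaches minute 2, so 12 × 18 + 2 × 2 = 220 labels have been skipped so far.
Adding those back, label number 220948 + 220 = 221168 at 30 labels/s is 7372 s + 8 f = 2 h 2 min 52 s frame 8, i.e. 02:02:52;08.

02:02:52;08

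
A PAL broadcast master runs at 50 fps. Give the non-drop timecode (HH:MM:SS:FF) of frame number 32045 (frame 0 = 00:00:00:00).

00:10:40:45

32045 ÷ 50 = 640 full seconds, remainder 45 frames.
640 s = 0 h 10 min 40 s.
Timecode: 00:10:40:45.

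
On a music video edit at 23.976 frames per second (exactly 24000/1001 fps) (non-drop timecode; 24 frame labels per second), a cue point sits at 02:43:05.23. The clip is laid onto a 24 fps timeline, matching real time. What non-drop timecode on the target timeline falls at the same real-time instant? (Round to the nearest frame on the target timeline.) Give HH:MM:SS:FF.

Source frame index: (2×3600 + 43×60 + 5) × 24 + 23 = 234863.
Real time: 234863 / (24000/1001) = 235097863/24000 s.
Target frame: (235097863/24000) × (24) = 235097863/1000 ≈ 235097.863 → 235098.
At 24 labels/s: frame 235098 → 02:43:15:18.

02:43:15:18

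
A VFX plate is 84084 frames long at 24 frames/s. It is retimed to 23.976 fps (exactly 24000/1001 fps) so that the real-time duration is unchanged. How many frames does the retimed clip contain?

Target frames = source frames × (target rate / source rate) = 84084 × (24000/1001)/(24) = 84084 × 1000/1001 = 84000.

84000 frames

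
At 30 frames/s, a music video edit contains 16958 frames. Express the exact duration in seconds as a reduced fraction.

Running time = 16958 ÷ (30) = 16958 × 1/30 = 8479/15 s.

8479/15 seconds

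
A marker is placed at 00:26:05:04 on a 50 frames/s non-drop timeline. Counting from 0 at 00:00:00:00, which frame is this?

frame 78254

Total seconds to the label: (0 × 3600 + 26 × 60 + 5) = 1565.
Frame index = 1565 × 50 + 4 = 78254.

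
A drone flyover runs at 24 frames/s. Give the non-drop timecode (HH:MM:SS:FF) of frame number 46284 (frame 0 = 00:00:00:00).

46284 ÷ 24 = 1928 full seconds, remainder 12 frames.
1928 s = 0 h 32 min 8 s.
Timecode: 00:32:08:12.

00:32:08:12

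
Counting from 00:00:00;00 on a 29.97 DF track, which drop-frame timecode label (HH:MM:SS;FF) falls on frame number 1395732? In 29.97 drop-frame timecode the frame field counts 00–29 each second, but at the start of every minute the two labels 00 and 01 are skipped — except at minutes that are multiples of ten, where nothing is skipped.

12:56:11;00

Ten DF minutes hold 17982 frames, so frame 1395732 lies in block 77 (frames 1384614–1402595) with 11118 frames into that block.
The block's first minute is 1800 frames and the rest 1798 each; 11118 frames reaches minute 6, so 77 × 18 + 6 × 2 = 1398 labels have been skipped so far.
Adding those back, label number 1395732 + 1398 = 1397130 at 30 labels/s is 46571 s + 0 f = 12 h 56 min 11 s frame 0, i.e. 12:56:11;00.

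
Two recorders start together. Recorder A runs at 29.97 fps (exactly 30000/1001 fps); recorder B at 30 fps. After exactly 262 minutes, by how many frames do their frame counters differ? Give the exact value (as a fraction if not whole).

262 min = 15720 s.
A emits 30000/1001 × 15720 = 471600000/1001 frames; B emits 30 × 15720 = 471600.
Difference = 471600/1001 frames (≈ 471.1289); B is ahead of A.

471600/1001 frames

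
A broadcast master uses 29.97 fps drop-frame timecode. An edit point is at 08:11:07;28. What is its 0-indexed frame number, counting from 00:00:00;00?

As if non-drop at 30 labels/s: (8 × 3600 + 11 × 60 + 7) × 30 + 28 = 884038.
Minute boundaries passed: 491; those not divisible by 10: 491 − 49 = 442; dropped labels = 2 × 442 = 884.
Actual frame index = 884038 − 884 = 883154.

883154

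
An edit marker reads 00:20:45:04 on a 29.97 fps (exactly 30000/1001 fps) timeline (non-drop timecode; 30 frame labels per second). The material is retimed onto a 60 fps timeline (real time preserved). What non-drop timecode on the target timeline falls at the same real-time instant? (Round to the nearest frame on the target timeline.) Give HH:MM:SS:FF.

00:20:46:23

Source frame index: (0×3600 + 20×60 + 45) × 30 + 4 = 37354.
Real time: 37354 / (30000/1001) = 18695677/15000 s.
Target frame: (18695677/15000) × (60) = 18695677/250 ≈ 74782.708 → 74783.
At 60 labels/s: frame 74783 → 00:20:46:23.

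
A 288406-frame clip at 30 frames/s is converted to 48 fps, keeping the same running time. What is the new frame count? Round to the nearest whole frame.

Frames at target rate = 288406 × (48) / (30) = 2307248/5 ≈ 461449.600.
Nearest whole frame: 461450.

461450 frames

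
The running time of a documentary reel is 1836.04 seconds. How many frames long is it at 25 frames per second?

45901 frames

Frames = 1836.04 × 25 = 45901.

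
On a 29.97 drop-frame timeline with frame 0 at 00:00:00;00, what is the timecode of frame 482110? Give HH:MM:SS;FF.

Each 10-minute DF block holds 10 × 60 × 30 − 9 × 2 = 17982 frames. 482110 ÷ 17982 → 26 full blocks, remainder 14578.
Within the partial block the first minute is 1800 frames and each further minute 1798, so 8 further minute boundaries passed. Total skipped labels = 18 × 26 + 2 × 8 = 484.
Non-drop label index = 482110 + 484 = 482594; at 30 labels/s that is 04:28:06:14, i.e. DF 04:28:06;14.

04:28:06;14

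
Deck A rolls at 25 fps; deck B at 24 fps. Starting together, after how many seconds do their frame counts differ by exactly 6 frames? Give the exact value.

The gap grows by |24 − 25| = 1 frame per second.
Time for a 6-frame gap: 6 ÷ (1) = 6 s.

6 seconds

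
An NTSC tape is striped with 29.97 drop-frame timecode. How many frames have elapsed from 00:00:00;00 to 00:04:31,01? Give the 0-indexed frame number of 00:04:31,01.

As if non-drop at 30 labels/s: (0 × 3600 + 4 × 60 + 31) × 30 + 1 = 8131.
Minute boundaries passed: 4; those not divisible by 10: 4 − 0 = 4; dropped labels = 2 × 4 = 8.
Actual frame index = 8131 − 8 = 8123.

8123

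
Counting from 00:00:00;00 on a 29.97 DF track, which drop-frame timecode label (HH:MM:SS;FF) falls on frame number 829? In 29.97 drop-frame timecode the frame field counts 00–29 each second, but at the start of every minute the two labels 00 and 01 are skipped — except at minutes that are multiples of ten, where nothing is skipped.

00:00:27;19

Each 10-minute DF block holds 10 × 60 × 30 − 9 × 2 = 17982 frames. 829 ÷ 17982 → 0 full blocks, remainder 829.
Within the partial block the first minute is 1800 frames and each further minute 1798, so 0 further minute boundaries passed. Total skipped labels = 18 × 0 + 2 × 0 = 0.
Non-drop label index = 829 + 0 = 829; at 30 labels/s that is 00:00:27:19, i.e. DF 00:00:27;19.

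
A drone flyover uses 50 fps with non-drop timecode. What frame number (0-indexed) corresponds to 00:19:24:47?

frame 58247

Total seconds to the label: (0 × 3600 + 19 × 60 + 24) = 1164.
Frame index = 1164 × 50 + 47 = 58247.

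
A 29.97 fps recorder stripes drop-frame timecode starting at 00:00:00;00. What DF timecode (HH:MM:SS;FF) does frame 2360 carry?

00:01:18;22

Each 10-minute DF block holds 10 × 60 × 30 − 9 × 2 = 17982 frames. 2360 ÷ 17982 → 0 full blocks, remainder 2360.
Within the partial block the first minute is 1800 frames and each further minute 1798, so 1 further minute boundary passed. Total skipped labels = 18 × 0 + 2 × 1 = 2.
Non-drop label index = 2360 + 2 = 2362; at 30 labels/s that is 00:01:18:22, i.e. DF 00:01:18;22.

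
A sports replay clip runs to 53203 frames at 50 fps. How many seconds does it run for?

1064.06 seconds

Running time = 53203 / (50) = 1064.06 s.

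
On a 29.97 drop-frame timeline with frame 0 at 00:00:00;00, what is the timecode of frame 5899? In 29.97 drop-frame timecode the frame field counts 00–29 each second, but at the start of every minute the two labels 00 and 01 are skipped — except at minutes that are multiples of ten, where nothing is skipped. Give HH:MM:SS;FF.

00:03:16;25

Each 10-minute DF block holds 10 × 60 × 30 − 9 × 2 = 17982 frames. 5899 ÷ 17982 → 0 full blocks, remainder 5899.
Within the partial block the first minute is 1800 frames and each further minute 1798, so 3 further minute boundaries passed. Total skipped labels = 18 × 0 + 2 × 3 = 6.
Non-drop label index = 5899 + 6 = 5905; at 30 labels/s that is 00:03:16:25, i.e. DF 00:03:16;25.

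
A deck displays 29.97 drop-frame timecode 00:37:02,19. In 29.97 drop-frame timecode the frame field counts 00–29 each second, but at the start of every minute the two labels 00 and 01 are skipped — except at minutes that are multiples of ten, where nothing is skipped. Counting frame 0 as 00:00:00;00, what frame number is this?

As if non-drop at 30 labels/s: (0 × 3600 + 37 × 60 + 2) × 30 + 19 = 66679.
Minute boundaries passed: 37; those not divisible by 10: 37 − 3 = 34; dropped labels = 2 × 34 = 68.
Actual frame index = 66679 − 68 = 66611.

66611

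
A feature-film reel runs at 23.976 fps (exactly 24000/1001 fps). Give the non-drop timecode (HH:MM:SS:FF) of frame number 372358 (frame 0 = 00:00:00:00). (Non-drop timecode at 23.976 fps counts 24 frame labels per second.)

372358 ÷ 24 = 15514 full seconds, remainder 22 frames.
15514 s = 4 h 18 min 34 s.
Timecode: 04:18:34:22.

04:18:34:22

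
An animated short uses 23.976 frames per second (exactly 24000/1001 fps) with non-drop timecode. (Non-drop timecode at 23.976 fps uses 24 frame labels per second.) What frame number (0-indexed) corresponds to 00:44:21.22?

frame 63886

Total seconds to the label: (0 × 3600 + 44 × 60 + 21) = 2661.
Frame index = 2661 × 24 + 22 = 63886.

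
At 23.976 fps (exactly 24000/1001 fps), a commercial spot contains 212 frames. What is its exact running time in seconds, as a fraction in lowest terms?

53053/6000 seconds

Running time = 212 ÷ (24000/1001) = 212 × 1001/24000 = 53053/6000 s.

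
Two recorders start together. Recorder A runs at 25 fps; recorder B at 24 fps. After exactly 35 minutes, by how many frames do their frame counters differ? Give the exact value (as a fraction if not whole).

35 min = 2100 s.
A emits 25 × 2100 = 52500 frames; B emits 24 × 2100 = 50400.
Difference = 2100 frames; B is behind A.

2100 frames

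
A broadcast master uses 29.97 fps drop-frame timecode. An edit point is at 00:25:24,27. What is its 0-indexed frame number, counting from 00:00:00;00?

Complete 10-minute blocks: 2, each 17982 frames → 35964.
Remaining 5 whole minutes in the current block: 1800 + 4 × 1798 = 8992 frames.
Within the current minute: 24 × 30 + 27 − 2 = 745 (labels ;00/;01 skipped at this minute). Total = 35964 + 8992 + 745 = 45701.

45701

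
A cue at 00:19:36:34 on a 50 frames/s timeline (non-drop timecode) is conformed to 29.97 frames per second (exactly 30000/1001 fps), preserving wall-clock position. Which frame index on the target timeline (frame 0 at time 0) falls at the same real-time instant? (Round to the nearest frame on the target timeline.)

Source frame index: (0×3600 + 19×60 + 36) × 50 + 34 = 58834.
Real time: 58834 / (50) = 29417/25 s.
Target frame: (29417/25) × (30000/1001) = 35300400/1001 ≈ 35265.135 → 35265.

frame 35265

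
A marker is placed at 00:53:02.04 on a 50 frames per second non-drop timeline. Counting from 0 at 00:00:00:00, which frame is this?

Total seconds to the label: (0 × 3600 + 53 × 60 + 2) = 3182.
Frame index = 3182 × 50 + 4 = 159104.

159104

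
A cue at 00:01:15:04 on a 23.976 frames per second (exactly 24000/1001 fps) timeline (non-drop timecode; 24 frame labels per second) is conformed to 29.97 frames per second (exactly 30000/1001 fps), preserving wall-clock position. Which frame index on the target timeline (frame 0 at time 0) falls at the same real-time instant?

frame 2255

Source frame index: (0×3600 + 1×60 + 15) × 24 + 4 = 1804.
Real time: 1804 / (24000/1001) = 451451/6000 s.
Target frame: (451451/6000) × (30000/1001) = 2255.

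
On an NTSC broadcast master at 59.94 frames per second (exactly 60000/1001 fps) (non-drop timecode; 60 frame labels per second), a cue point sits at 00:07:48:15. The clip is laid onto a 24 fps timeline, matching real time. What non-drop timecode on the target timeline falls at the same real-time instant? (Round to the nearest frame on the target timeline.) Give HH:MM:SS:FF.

Source frame index: (0×3600 + 7×60 + 48) × 60 + 15 = 28095.
Real time: 28095 / (60000/1001) = 1874873/4000 s.
Target frame: (1874873/4000) × (24) = 5624619/500 ≈ 11249.238 → 11249.
At 24 labels/s: frame 11249 → 00:07:48:17.

00:07:48:17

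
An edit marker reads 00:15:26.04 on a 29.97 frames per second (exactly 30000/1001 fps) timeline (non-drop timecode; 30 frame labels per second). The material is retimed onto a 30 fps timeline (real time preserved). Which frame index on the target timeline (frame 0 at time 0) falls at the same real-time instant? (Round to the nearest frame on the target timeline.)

frame 27812

Source frame index: (0×3600 + 15×60 + 26) × 30 + 4 = 27784.
Real time: 27784 / (30000/1001) = 3476473/3750 s.
Target frame: (3476473/3750) × (30) = 3476473/125 ≈ 27811.784 → 27812.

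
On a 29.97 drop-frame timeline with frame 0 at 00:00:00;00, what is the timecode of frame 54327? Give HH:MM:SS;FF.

00:30:12;21

Ten DF minutes hold 17982 frames, so frame 54327 lies in block 3 (frames 53946–71927) with 381 frames into that block.
The block's first minute is 1800 frames and the rest 1798 each; 381 frames reaches minute 0, so 3 × 18 + 0 × 2 = 54 labels have been skipped so far.
Adding those back, label number 54327 + 54 = 54381 at 30 labels/s is 1812 s + 21 f = 0 h 30 min 12 s frame 21, i.e. 00:30:12;21.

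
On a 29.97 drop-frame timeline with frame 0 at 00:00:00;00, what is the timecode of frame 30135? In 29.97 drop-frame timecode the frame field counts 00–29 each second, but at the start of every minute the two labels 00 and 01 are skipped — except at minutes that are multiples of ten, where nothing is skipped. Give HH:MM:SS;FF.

00:16:45;15

Ten DF minutes hold 17982 frames, so frame 30135 lies in block 1 (frames 17982–35963) with 12153 frames into that block.
The block's first minute is 1800 frames and the rest 1798 each; 12153 frames reaches minute 6, so 1 × 18 + 6 × 2 = 30 labels have been skipped so far.
Adding those back, label number 30135 + 30 = 30165 at 30 labels/s is 1005 s + 15 f = 0 h 16 min 45 s frame 15, i.e. 00:16:45;15.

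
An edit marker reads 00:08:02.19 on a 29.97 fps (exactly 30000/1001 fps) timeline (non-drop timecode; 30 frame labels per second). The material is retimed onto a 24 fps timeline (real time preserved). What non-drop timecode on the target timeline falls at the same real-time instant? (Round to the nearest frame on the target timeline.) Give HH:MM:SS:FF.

00:08:03:03

Source frame index: (0×3600 + 8×60 + 2) × 30 + 19 = 14479.
Real time: 14479 / (30000/1001) = 14493479/30000 s.
Target frame: (14493479/30000) × (24) = 14493479/1250 ≈ 11594.783 → 11595.
At 24 labels/s: frame 11595 → 00:08:03:03.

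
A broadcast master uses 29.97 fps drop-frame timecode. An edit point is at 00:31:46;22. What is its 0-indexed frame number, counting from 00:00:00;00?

57146

As if non-drop at 30 labels/s: (0 × 3600 + 31 × 60 + 46) × 30 + 22 = 57202.
Minute boundaries passed: 31; those not divisible by 10: 31 − 3 = 28; dropped labels = 2 × 28 = 56.
Actual frame index = 57202 − 56 = 57146.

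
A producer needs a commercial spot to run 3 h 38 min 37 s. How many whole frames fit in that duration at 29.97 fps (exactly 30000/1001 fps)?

393116 frames

3 h 38 min 37 s = 13117 s.
Frames = 13117 × 30000/1001 = 30270000/77 ≈ 393116.8831.
Complete frames: 393116.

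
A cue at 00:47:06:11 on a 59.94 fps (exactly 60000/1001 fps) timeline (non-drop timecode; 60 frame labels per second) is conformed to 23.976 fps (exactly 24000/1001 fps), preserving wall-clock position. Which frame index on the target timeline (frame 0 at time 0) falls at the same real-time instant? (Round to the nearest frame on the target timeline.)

frame 67828

Source frame index: (0×3600 + 47×60 + 6) × 60 + 11 = 169571.
Real time: 169571 / (60000/1001) = 169740571/60000 s.
Target frame: (169740571/60000) × (24000/1001) = 339142/5 ≈ 67828.400 → 67828.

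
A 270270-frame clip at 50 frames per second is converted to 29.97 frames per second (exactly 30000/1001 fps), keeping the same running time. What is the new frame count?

Target frames = source frames × (target rate / source rate) = 270270 × (30000/1001)/(50) = 270270 × 600/1001 = 162000.

162000 frames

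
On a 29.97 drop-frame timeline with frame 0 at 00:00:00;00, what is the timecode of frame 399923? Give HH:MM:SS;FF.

03:42:24;03

Ten DF minutes hold 17982 frames, so frame 399923 lies in block 22 (frames 395604–413585) with 4319 frames into that block.
The block's first minute is 1800 frames and the rest 1798 each; 4319 frames reaches minute 2, so 22 × 18 + 2 × 2 = 400 labels have been skipped so far.
Adding those back, label number 399923 + 400 = 400323 at 30 labels/s is 13344 s + 3 f = 3 h 42 min 24 s frame 3, i.e. 03:42:24;03.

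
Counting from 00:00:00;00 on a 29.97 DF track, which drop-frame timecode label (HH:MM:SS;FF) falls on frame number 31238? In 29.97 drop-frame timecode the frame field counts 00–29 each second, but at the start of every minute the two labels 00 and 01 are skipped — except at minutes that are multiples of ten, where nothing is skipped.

Each 10-minute DF block holds 10 × 60 × 30 − 9 × 2 = 17982 frames. 31238 ÷ 17982 → 1 full block, remainder 13256.
Within the partial block the first minute is 1800 frames and each further minute 1798, so 7 further minute boundaries passed. Total skipped labels = 18 × 1 + 2 × 7 = 32.
Non-drop label index = 31238 + 32 = 31270; at 30 labels/s that is 00:17:22:10, i.e. DF 00:17:22;10.

00:17:22;10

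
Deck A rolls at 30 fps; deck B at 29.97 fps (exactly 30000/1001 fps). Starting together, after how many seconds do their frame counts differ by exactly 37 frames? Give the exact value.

The gap grows by |30000/1001 − 30| = 30/1001 frames per second.
Time for a 37-frame gap: 37 ÷ (30/1001) = 37037/30 s.

37037/30 seconds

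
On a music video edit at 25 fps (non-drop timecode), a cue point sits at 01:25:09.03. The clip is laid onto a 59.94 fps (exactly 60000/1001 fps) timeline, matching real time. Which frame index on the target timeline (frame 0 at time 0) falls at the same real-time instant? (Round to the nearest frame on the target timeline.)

frame 306241

Source frame index: (1×3600 + 25×60 + 9) × 25 + 3 = 127728.
Real time: 127728 / (25) = 127728/25 s.
Target frame: (127728/25) × (60000/1001) = 306547200/1001 ≈ 306240.959 → 306241.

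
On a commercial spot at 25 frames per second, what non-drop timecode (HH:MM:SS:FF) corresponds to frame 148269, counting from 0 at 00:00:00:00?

01:38:50:19

148269 ÷ 25 = 5930 full seconds, remainder 19 frames.
5930 s = 1 h 38 min 50 s.
Timecode: 01:38:50:19.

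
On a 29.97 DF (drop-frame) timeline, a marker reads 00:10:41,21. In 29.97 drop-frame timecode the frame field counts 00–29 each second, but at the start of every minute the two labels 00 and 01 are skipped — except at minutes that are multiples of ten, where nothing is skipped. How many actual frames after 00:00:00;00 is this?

19233

Complete 10-minute blocks: 1, each 17982 frames → 17982.
Remaining 0 whole minutes in the current block: 0 frames.
Within the current minute: 41 × 30 + 21 = 1251. Total = 17982 + 0 + 1251 = 19233.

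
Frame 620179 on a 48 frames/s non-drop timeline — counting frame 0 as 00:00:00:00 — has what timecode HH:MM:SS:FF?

620179 ÷ 48 = 12920 full seconds, remainder 19 frames.
12920 s = 3 h 35 min 20 s.
Timecode: 03:35:20:19.

03:35:20:19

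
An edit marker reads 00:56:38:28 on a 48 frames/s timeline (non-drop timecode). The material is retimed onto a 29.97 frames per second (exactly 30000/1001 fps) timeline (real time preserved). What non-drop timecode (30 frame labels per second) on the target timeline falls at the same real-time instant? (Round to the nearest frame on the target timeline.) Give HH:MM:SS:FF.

Source frame index: (0×3600 + 56×60 + 38) × 48 + 28 = 163132.
Real time: 163132 / (48) = 40783/12 s.
Target frame: (40783/12) × (30000/1001) = 101957500/1001 ≈ 101855.644 → 101856.
At 30 labels/s: frame 101856 → 00:56:35:06.

00:56:35:06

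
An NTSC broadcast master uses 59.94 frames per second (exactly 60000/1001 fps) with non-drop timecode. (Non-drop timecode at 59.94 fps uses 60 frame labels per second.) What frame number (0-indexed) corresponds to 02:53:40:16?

Total seconds to the label: (2 × 3600 + 53 × 60 + 40) = 10420.
Frame index = 10420 × 60 + 16 = 625216.

frame 625216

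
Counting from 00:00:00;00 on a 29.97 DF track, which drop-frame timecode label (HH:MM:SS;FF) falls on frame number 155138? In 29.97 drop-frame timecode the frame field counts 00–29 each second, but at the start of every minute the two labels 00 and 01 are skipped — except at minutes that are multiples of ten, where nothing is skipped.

Each 10-minute DF block holds 10 × 60 × 30 − 9 × 2 = 17982 frames. 155138 ÷ 17982 → 8 full blocks, remainder 11282.
Within the partial block the first minute is 1800 frames and each further minute 1798, so 6 further minute boundaries passed. Total skipped labels = 18 × 8 + 2 × 6 = 156.
Non-drop label index = 155138 + 156 = 155294; at 30 labels/s that is 01:26:16:14, i.e. DF 01:26:16;14.

01:26:16;14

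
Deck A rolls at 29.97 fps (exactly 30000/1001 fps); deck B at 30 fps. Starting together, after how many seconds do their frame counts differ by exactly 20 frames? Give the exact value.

2002/3 seconds

The gap grows by |30 − 30000/1001| = 30/1001 frames per second.
Time for a 20-frame gap: 20 ÷ (30/1001) = 2002/3 s.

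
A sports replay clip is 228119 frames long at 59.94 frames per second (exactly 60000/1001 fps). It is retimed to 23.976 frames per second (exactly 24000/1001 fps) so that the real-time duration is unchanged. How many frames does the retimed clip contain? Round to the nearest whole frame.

Frames at target rate = 228119 × (24000/1001) / (60000/1001) = 456238/5 ≈ 91247.600.
Nearest whole frame: 91248.

91248 frames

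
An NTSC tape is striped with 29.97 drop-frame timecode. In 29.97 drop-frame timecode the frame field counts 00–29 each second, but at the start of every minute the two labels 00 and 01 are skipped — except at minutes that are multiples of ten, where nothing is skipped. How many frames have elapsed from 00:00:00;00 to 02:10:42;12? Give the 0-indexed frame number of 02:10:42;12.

235038

As if non-drop at 30 labels/s: (2 × 3600 + 10 × 60 + 42) × 30 + 12 = 235272.
Minute boundaries passed: 130; those not divisible by 10: 130 − 13 = 117; dropped labels = 2 × 117 = 234.
Actual frame index = 235272 − 234 = 235038.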